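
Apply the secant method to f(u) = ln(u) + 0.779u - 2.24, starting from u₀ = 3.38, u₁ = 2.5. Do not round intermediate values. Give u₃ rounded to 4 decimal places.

f(u_0) = 1.610896, f(u_1) = 0.623791
u_2 = 2.500000 - (0.623791)·(2.500000 - 3.380000)/(0.623791 - (1.610896)) = 1.943893; f(u_2) = -0.061015
u_3 = 1.943893 - (-0.061015)·(1.943893 - 2.500000)/(-0.061015 - (0.623791)) = 1.993441; f(u_3) = 0.002753

1.9934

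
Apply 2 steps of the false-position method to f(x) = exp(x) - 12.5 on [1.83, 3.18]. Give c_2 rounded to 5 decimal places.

f(1.830000) = -6.266113, f(3.180000) = 11.546754
step 1: c = 2.304896, f(c) = -2.476868 < 0 → new bracket [2.304896, 3.180000]
step 2: c = 2.459458, f(c) = -0.801536 < 0 → new bracket [2.459458, 3.180000]

2.45946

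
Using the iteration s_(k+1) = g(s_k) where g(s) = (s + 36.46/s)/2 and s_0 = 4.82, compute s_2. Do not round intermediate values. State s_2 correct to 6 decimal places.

s_1 = g(4.820000) = 6.192158
s_2 = g(6.192158) = 6.040125

6.040125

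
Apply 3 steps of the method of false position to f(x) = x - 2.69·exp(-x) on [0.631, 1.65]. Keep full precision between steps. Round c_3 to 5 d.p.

f(0.631000) = -0.800240, f(1.650000) = 1.133386
step 1: c = 1.052718, f(c) = 0.113940 > 0 → new bracket [0.631000, 1.052718]
step 2: c = 1.000156, f(c) = 0.010715 > 0 → new bracket [0.631000, 1.000156]
step 3: c = 0.995279, f(c) = 0.001000 > 0 → new bracket [0.631000, 0.995279]

0.99528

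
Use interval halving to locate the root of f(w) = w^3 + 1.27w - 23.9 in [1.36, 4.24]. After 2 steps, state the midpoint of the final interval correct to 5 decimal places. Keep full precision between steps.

2.44000

f(1.360000) = -19.657344, f(4.240000) = 57.709824 (opposite signs)
step 1: m = 2.800000, f(m) = 1.608000 > 0 → root in [1.360000, 2.800000]
step 2: m = 2.080000, f(m) = -12.259488 < 0 → root in [2.080000, 2.800000]
Midpoint of [2.080000, 2.800000] = 2.440000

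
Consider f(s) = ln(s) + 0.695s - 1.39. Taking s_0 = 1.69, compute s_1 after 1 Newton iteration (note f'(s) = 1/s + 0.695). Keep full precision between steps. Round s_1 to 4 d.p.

1.4496

Newton update: s ← s − f(s)/f'(s).
s_0 = 1.690000: f = 0.309279, f' = 1.286716 → s_1 = 1.690000 - (0.309279)/(1.286716) = 1.449637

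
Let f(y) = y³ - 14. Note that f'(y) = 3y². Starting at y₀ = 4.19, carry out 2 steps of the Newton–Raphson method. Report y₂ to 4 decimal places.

y_0 = 4.190000: f = 59.560059, f' = 52.668300 → y_1 = 4.190000 - (59.560059)/(52.668300) = 3.059148
y_1 = 3.059148: f = 14.628686, f' = 28.075157 → y_2 = 3.059148 - (14.628686)/(28.075157) = 2.538093

2.5381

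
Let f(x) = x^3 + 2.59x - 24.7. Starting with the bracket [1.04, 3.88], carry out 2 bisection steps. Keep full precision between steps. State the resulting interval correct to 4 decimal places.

f(1.040000) = -20.881536, f(3.880000) = 43.760272 (opposite signs)
step 1: m = 2.460000, f(m) = -3.441664 < 0 → root in [2.460000, 3.880000]
step 2: m = 3.170000, f(m) = 15.365313 > 0 → root in [2.460000, 3.170000]

[2.4600, 3.1700]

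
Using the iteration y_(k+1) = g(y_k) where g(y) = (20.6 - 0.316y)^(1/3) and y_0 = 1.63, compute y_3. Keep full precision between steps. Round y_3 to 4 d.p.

2.7029

y_1 = g(1.630000) = 2.718254
y_2 = g(2.718254) = 2.702651
y_3 = g(2.702651) = 2.702876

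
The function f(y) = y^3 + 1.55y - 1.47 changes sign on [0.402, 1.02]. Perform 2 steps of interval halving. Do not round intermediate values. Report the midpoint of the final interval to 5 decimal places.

0.78825

f(0.402000) = -0.781935, f(1.020000) = 1.172208 (opposite signs)
step 1: m = 0.711000, f(m) = -0.008525 < 0 → root in [0.711000, 1.020000]
step 2: m = 0.865500, f(m) = 0.519863 > 0 → root in [0.711000, 0.865500]
Midpoint of [0.711000, 0.865500] = 0.788250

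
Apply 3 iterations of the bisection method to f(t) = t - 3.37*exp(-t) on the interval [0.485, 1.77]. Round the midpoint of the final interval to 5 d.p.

f(0.485000) = -1.589900, f(1.770000) = 1.195978 (opposite signs)
step 1: m = 1.127500, f(m) = 0.036153 > 0 → root in [0.485000, 1.127500]
step 2: m = 0.806250, f(m) = -0.698554 < 0 → root in [0.806250, 1.127500]
step 3: m = 0.966875, f(m) = -0.314633 < 0 → root in [0.966875, 1.127500]
Midpoint of [0.966875, 1.127500] = 1.047187

1.04719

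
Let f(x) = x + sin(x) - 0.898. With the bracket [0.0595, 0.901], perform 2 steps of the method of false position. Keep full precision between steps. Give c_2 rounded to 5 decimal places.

0.45756

f(0.059500) = -0.779035, f(0.901000) = 0.786948
step 1: c = 0.478124, f(c) = 0.040238 > 0 → new bracket [0.059500, 0.478124]
step 2: c = 0.457563, f(c) = 0.001327 > 0 → new bracket [0.059500, 0.457563]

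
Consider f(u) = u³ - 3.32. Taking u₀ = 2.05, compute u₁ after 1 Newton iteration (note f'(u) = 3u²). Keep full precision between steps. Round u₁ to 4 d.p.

Newton update: u ← u − f(u)/f'(u).
u_0 = 2.050000: f = 5.295125, f' = 12.607500 → u_1 = 2.050000 - (5.295125)/(12.607500) = 1.630002

1.6300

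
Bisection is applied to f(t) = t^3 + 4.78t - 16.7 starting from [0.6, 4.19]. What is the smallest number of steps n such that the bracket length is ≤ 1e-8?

29

Initial width b − a = 4.19 − 0.6 = 3.590000.
After n steps the width is (b−a)/2^n; need (b−a)/2^n ≤ 1e-8.
So n ≥ log₂(3.590000/1e-8) = log₂(359000000.0000) ≈ 28.4194.
Hence n = 29.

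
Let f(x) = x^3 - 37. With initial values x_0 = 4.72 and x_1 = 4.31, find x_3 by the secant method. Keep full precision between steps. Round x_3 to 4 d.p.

3.3962

Secant update: x_(k+1) = x_k − f(x_k)·(x_k − x_(k-1))/(f(x_k) − f(x_(k-1))).
f(x_0) = 68.154048, f(x_1) = 43.062991
x_2 = 4.310000 - (43.062991)·(4.310000 - 4.720000)/(43.062991 - (68.154048)) = 3.606330; f(x_2) = 9.902540
x_3 = 3.606330 - (9.902540)·(3.606330 - 4.310000)/(9.902540 - (43.062991)) = 3.396196; f(x_3) = 2.172240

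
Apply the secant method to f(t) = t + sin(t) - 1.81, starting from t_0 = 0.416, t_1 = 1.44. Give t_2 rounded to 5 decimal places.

1.04507

f(t_0) = -0.989895, f(t_1) = 0.621458
t_2 = 1.440000 - (0.621458)·(1.440000 - 0.416000)/(0.621458 - (-0.989895)) = 1.045069; f(t_2) = 0.100028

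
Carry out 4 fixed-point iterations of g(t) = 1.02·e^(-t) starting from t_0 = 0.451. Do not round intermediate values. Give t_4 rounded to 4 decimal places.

0.5605

t_1 = g(0.451000) = 0.649731
t_2 = g(0.649731) = 0.532630
t_3 = g(0.532630) = 0.598800
t_4 = g(0.598800) = 0.560460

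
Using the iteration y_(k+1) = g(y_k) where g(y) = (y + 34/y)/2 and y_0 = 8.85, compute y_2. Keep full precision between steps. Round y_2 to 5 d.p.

5.85185

y_1 = g(8.850000) = 6.345904
y_2 = g(6.345904) = 5.851845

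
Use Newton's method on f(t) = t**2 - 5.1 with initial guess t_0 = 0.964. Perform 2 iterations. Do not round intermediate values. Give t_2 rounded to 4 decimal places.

f'(t) = 2t
t_0 = 0.964000: f = -4.170704, f' = 1.928000 → t_1 = 0.964000 - (-4.170704)/(1.928000) = 3.127228
t_1 = 3.127228: f = 4.679556, f' = 6.254456 → t_2 = 3.127228 - (4.679556)/(6.254456) = 2.379033

2.3790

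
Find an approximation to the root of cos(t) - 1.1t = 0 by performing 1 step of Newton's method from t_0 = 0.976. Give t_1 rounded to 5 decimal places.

Newton update: t ← t − f(t)/f'(t).
f'(t) = -sin(t) - 1.1
t_0 = 0.976000: f = -0.513260, f' = -1.928263 → t_1 = 0.976000 - (-0.513260)/(-1.928263) = 0.709823

0.70982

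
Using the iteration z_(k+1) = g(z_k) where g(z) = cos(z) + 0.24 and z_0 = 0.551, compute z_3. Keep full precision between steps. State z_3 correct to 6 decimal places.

1.004385

z_1 = g(0.551000) = 1.092001
z_2 = g(1.092001) = 0.700710
z_3 = g(0.700710) = 1.004385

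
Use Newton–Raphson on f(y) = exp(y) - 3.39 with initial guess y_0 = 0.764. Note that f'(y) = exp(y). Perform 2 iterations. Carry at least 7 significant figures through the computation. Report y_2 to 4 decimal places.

1.2280

y_0 = 0.764000: f = -1.243154, f' = 2.146846 → y_1 = 0.764000 - (-1.243154)/(2.146846) = 1.343060
y_1 = 1.343060: f = 0.440749, f' = 3.830749 → y_2 = 1.343060 - (0.440749)/(3.830749) = 1.228005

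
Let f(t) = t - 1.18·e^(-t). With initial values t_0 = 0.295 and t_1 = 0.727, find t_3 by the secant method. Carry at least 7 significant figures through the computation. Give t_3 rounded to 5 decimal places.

f(t_0) = -0.583547, f(t_1) = 0.156639
t_2 = 0.727000 - (0.156639)·(0.727000 - 0.295000)/(0.156639 - (-0.583547)) = 0.635580; f(t_2) = 0.010618
t_3 = 0.635580 - (0.010618)·(0.635580 - 0.727000)/(0.010618 - (0.156639)) = 0.628932; f(t_3) = -0.000198

0.62893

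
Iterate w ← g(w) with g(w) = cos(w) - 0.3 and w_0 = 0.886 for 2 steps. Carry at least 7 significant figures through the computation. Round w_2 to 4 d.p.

0.6452

w_1 = g(0.886000) = 0.332515
w_2 = g(0.332515) = 0.645224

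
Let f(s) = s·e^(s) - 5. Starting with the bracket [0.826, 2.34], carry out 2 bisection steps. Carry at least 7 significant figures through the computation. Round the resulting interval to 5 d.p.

[1.20450, 1.58300]

f(0.826000) = -3.113281, f(2.340000) = 19.292094 (opposite signs)
step 1: m = 1.583000, f(m) = 2.708486 > 0 → root in [0.826000, 1.583000]
step 2: m = 1.204500, f(m) = -0.982883 < 0 → root in [1.204500, 1.583000]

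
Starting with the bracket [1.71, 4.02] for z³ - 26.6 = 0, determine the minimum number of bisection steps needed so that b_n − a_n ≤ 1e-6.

Initial width b − a = 4.02 − 1.71 = 2.310000.
After n steps the width is (b−a)/2^n; need (b−a)/2^n ≤ 1e-6.
So n ≥ log₂(2.310000/1e-6) = log₂(2310000.0000) ≈ 21.1395.
Hence n = 22.

22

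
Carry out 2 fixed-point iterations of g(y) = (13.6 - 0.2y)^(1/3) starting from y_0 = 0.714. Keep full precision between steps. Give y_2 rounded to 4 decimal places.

y_1 = g(0.714000) = 2.378583
y_2 = g(2.378583) = 2.358804

2.3588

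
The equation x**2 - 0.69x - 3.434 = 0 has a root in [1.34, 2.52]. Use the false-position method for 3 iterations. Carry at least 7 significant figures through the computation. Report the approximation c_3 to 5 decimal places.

False-position update: c = (a·f(b) − b·f(a))/(f(b) − f(a)); replace the endpoint whose sign matches f(c).
f(1.340000) = -2.563000, f(2.520000) = 1.177600
step 1: c = 2.148517, f(c) = -0.300350 < 0 → new bracket [2.148517, 2.520000]
step 2: c = 2.224010, f(c) = -0.022345 < 0 → new bracket [2.224010, 2.520000]
step 3: c = 2.229522, f(c) = -0.001601 < 0 → new bracket [2.229522, 2.520000]

2.22952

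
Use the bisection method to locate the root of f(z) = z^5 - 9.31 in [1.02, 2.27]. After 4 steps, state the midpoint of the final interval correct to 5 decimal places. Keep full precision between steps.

1.52781

f(1.020000) = -8.205919, f(2.270000) = 50.963899 (opposite signs)
step 1: m = 1.645000, f(m) = 2.735630 > 0 → root in [1.020000, 1.645000]
step 2: m = 1.332500, f(m) = -5.109161 < 0 → root in [1.332500, 1.645000]
step 3: m = 1.488750, f(m) = -1.996776 < 0 → root in [1.488750, 1.645000]
step 4: m = 1.566875, f(m) = 0.134343 > 0 → root in [1.488750, 1.566875]
Midpoint of [1.488750, 1.566875] = 1.527813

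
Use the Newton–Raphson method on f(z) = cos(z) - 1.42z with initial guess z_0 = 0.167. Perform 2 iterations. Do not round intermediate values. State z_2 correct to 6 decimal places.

Newton update: z ← z − f(z)/f'(z).
f'(z) = -sin(z) - 1.42
z_0 = 0.167000: f = 0.748948, f' = -1.586225 → z_1 = 0.167000 - (0.748948)/(-1.586225) = 0.639157
z_1 = 0.639157: f = -0.105005, f' = -2.016519 → z_2 = 0.639157 - (-0.105005)/(-2.016519) = 0.587085

0.587085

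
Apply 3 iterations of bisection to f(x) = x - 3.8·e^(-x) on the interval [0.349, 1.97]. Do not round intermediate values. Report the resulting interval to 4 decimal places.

[1.1595, 1.3621]

f(0.349000) = -2.331494, f(1.970000) = 1.440064 (opposite signs)
step 1: m = 1.159500, f(m) = -0.032343 < 0 → root in [1.159500, 1.970000]
step 2: m = 1.564750, f(m) = 0.770017 > 0 → root in [1.159500, 1.564750]
step 3: m = 1.362125, f(m) = 0.388884 > 0 → root in [1.159500, 1.362125]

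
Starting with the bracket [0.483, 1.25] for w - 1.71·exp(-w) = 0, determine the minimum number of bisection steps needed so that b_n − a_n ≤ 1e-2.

Initial width b − a = 1.25 − 0.483 = 0.767000.
After n steps the width is (b−a)/2^n; need (b−a)/2^n ≤ 1e-2.
So n ≥ log₂(0.767000/1e-2) = log₂(76.7000) ≈ 6.2612.
Hence n = 7.

7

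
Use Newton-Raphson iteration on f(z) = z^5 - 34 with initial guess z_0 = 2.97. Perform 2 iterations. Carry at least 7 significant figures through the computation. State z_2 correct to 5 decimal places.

f'(z) = 5z^4
z_0 = 2.970000: f = 197.090582, f' = 389.041384 → z_1 = 2.970000 - (197.090582)/(389.041384) = 2.463394
z_1 = 2.463394: f = 56.713028, f' = 184.122021 → z_2 = 2.463394 - (56.713028)/(184.122021) = 2.155376

2.15538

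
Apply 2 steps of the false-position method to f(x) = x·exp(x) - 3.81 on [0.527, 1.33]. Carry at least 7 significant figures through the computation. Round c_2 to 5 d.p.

1.16668

False-position update: c = (a·f(b) − b·f(a))/(f(b) − f(a)); replace the endpoint whose sign matches f(c).
f(0.527000) = -2.917345, f(1.330000) = 1.218788
step 1: c = 1.093381, f(c) = -0.546970 < 0 → new bracket [1.093381, 1.330000]
step 2: c = 1.166677, f(c) = -0.063443 < 0 → new bracket [1.166677, 1.330000]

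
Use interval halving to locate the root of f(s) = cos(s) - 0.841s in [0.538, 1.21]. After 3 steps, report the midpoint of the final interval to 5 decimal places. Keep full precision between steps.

0.83200

f(0.538000) = 0.406277, f(1.210000) = -0.664591 (opposite signs)
step 1: m = 0.874000, f(m) = -0.093270 < 0 → root in [0.538000, 0.874000]
step 2: m = 0.706000, f(m) = 0.167217 > 0 → root in [0.706000, 0.874000]
step 3: m = 0.790000, f(m) = 0.039455 > 0 → root in [0.790000, 0.874000]
Midpoint of [0.790000, 0.874000] = 0.832000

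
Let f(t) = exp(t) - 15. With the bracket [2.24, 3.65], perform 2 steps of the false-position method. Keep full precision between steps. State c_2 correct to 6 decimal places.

2.628167

False-position update: c = (a·f(b) − b·f(a))/(f(b) − f(a)); replace the endpoint whose sign matches f(c).
f(2.240000) = -5.606669, f(3.650000) = 23.474666
step 1: c = 2.511838, f(c) = -2.672436 < 0 → new bracket [2.511838, 3.650000]
step 2: c = 2.628167, f(c) = -1.151642 < 0 → new bracket [2.628167, 3.650000]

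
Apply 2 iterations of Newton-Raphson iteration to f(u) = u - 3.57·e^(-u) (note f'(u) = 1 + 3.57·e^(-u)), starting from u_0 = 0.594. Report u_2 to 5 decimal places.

1.13895

u_0 = 0.594000: f = -1.377048, f' = 2.971048 → u_1 = 0.594000 - (-1.377048)/(2.971048) = 1.057489
u_1 = 1.057489: f = -0.182468, f' = 2.239957 → u_2 = 1.057489 - (-0.182468)/(2.239957) = 1.138949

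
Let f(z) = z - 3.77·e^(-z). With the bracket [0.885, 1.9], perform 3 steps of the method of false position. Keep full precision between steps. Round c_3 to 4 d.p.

f(0.885000) = -0.670932, f(1.900000) = 1.336126
step 1: c = 1.224301, f(c) = 0.116059 > 0 → new bracket [0.885000, 1.224301]
step 2: c = 1.174263, f(c) = 0.009158 > 0 → new bracket [0.885000, 1.174263]
step 3: c = 1.170368, f(c) = 0.000716 > 0 → new bracket [0.885000, 1.170368]

1.1704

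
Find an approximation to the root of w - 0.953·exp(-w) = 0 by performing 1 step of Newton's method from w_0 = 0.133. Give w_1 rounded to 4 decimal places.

f'(w) = 1 + 0.953·exp(-w)
w_0 = 0.133000: f = -0.701318, f' = 1.834318 → w_1 = 0.133000 - (-0.701318)/(1.834318) = 0.515332

0.5153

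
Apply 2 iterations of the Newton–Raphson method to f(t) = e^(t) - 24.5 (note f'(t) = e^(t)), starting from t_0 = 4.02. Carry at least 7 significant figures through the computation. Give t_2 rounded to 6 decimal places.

3.229994

t_0 = 4.020000: f = 31.201106, f' = 55.701106 → t_1 = 4.020000 - (31.201106)/(55.701106) = 3.459848
t_1 = 3.459848: f = 7.312129, f' = 31.812129 → t_2 = 3.459848 - (7.312129)/(31.812129) = 3.229994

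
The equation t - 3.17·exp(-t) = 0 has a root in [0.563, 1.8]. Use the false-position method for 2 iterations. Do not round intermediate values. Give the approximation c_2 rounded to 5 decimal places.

1.09134

f(0.563000) = -1.242309, f(1.800000) = 1.276003
step 1: c = 1.173225, f(c) = 0.192529 > 0 → new bracket [0.563000, 1.173225]
step 2: c = 1.091344, f(c) = 0.026969 > 0 → new bracket [0.563000, 1.091344]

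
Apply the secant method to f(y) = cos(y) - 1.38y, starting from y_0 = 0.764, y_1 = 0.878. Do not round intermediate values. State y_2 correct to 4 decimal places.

0.6066

Secant update: y_(k+1) = y_k − f(y_k)·(y_k − y_(k-1))/(f(y_k) − f(y_(k-1))).
f(y_0) = -0.332245, f(y_1) = -0.572949
y_2 = 0.878000 - (-0.572949)·(0.878000 - 0.764000)/(-0.572949 - (-0.332245)) = 0.606644; f(y_2) = -0.015604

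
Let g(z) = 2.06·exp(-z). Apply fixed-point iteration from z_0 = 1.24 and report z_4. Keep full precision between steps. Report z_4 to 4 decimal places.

z_1 = g(1.240000) = 0.596131
z_2 = g(0.596131) = 1.134934
z_3 = g(1.134934) = 0.662173
z_4 = g(0.662173) = 1.062402

1.0624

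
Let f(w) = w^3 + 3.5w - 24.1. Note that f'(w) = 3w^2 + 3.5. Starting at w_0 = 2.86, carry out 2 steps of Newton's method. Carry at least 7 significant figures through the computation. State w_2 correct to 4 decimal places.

2.4881

Newton update: w ← w − f(w)/f'(w).
w_0 = 2.860000: f = 9.303656, f' = 28.038800 → w_1 = 2.860000 - (9.303656)/(28.038800) = 2.528186
w_1 = 2.528186: f = 0.908128, f' = 22.675179 → w_2 = 2.528186 - (0.908128)/(22.675179) = 2.488137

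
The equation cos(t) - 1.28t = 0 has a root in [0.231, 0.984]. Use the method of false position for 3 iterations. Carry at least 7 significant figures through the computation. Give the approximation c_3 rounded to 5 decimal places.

False-position update: c = (a·f(b) − b·f(a))/(f(b) − f(a)); replace the endpoint whose sign matches f(c).
f(0.231000) = 0.677758, f(0.984000) = -0.705824
step 1: c = 0.599863, f(c) = 0.057589 > 0 → new bracket [0.599863, 0.984000]
step 2: c = 0.628841, f(c) = 0.003794 > 0 → new bracket [0.628841, 0.984000]
step 3: c = 0.630739, f(c) = 0.000245 > 0 → new bracket [0.630739, 0.984000]

0.63074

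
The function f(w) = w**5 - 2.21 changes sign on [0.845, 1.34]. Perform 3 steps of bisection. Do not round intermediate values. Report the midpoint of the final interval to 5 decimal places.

f(0.845000) = -1.779192, f(1.340000) = 2.110400 (opposite signs)
step 1: m = 1.092500, f(m) = -0.653650 < 0 → root in [1.092500, 1.340000]
step 2: m = 1.216250, f(m) = 0.451425 > 0 → root in [1.092500, 1.216250]
step 3: m = 1.154375, f(m) = -0.160091 < 0 → root in [1.154375, 1.216250]
Midpoint of [1.154375, 1.216250] = 1.185312

1.18531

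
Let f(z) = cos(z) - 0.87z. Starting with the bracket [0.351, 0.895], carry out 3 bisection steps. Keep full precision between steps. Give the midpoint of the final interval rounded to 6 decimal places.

f(0.351000) = 0.633659, f(0.895000) = -0.153131 (opposite signs)
step 1: m = 0.623000, f(m) = 0.270122 > 0 → root in [0.623000, 0.895000]
step 2: m = 0.759000, f(m) = 0.065195 > 0 → root in [0.759000, 0.895000]
step 3: m = 0.827000, f(m) = -0.042403 < 0 → root in [0.759000, 0.827000]
Midpoint of [0.759000, 0.827000] = 0.793000

0.793000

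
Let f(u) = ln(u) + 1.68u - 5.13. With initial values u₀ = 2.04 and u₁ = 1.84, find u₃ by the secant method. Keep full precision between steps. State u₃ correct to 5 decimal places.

Secant update: u_(k+1) = u_k − f(u_k)·(u_k − u_(k-1))/(f(u_k) − f(u_(k-1))).
f(u_0) = -0.989850, f(u_1) = -1.429034
u_2 = 1.840000 - (-1.429034)·(1.840000 - 2.040000)/(-1.429034 - (-0.989850)) = 2.490768; f(u_2) = -0.032919
u_3 = 2.490768 - (-0.032919)·(2.490768 - 1.840000)/(-0.032919 - (-1.429034)) = 2.506112; f(u_3) = -0.000999

2.50611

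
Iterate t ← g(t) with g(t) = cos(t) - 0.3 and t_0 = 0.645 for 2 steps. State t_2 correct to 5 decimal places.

t_1 = g(0.645000) = 0.499100
t_2 = g(0.499100) = 0.578014

0.57801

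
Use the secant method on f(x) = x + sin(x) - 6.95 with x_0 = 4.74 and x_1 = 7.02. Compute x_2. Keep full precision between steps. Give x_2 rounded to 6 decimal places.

6.591914

f(x_0) = -3.209619, f(x_1) = 0.741932
x_2 = 7.020000 - (0.741932)·(7.020000 - 4.740000)/(0.741932 - (-3.209619)) = 6.591914; f(x_2) = -0.054239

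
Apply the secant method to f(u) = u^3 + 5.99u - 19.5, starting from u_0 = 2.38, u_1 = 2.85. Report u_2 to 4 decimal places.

2.0699

f(u_0) = 8.237472, f(u_1) = 20.720625
u_2 = 2.850000 - (20.720625)·(2.850000 - 2.380000)/(20.720625 - (8.237472)) = 2.069853; f(u_2) = 1.766274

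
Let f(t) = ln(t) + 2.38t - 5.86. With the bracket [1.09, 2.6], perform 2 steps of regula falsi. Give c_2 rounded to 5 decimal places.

f(1.090000) = -3.179622, f(2.600000) = 1.283511
step 1: c = 2.165753, f(c) = 0.067260 > 0 → new bracket [1.090000, 2.165753]
step 2: c = 2.143468, f(c) = 0.003880 > 0 → new bracket [1.090000, 2.143468]

2.14347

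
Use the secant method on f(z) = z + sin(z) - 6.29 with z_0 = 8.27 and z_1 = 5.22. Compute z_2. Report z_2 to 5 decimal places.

6.44533

f(z_0) = 2.894705, f(z_1) = -1.943908
z_2 = 5.220000 - (-1.943908)·(5.220000 - 8.270000)/(-1.943908 - (2.894705)) = 6.445335; f(z_2) = 0.316774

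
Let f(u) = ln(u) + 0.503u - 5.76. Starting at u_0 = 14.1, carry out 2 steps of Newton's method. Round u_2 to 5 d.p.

Newton update: u ← u − f(u)/f'(u).
f'(u) = 1/u + 0.503
u_0 = 14.100000: f = 3.978475, f' = 0.573922 → u_1 = 14.100000 - (3.978475)/(0.573922) = 7.167917
u_1 = 7.167917: f = -0.184923, f' = 0.642511 → u_2 = 7.167917 - (-0.184923)/(0.642511) = 7.455730

7.45573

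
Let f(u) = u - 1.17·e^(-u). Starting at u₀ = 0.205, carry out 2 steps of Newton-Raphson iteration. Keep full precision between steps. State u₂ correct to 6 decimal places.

0.625496

Newton update: u ← u − f(u)/f'(u).
f'(u) = 1 + 1.17·e^(-u)
u_0 = 0.205000: f = -0.748137, f' = 1.953137 → u_1 = 0.205000 - (-0.748137)/(1.953137) = 0.588044
u_1 = 0.588044: f = -0.061789, f' = 1.649833 → u_2 = 0.588044 - (-0.061789)/(1.649833) = 0.625496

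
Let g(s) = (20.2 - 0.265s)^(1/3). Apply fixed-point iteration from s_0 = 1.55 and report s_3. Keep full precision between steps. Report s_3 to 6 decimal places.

s_1 = g(1.550000) = 2.704850
s_2 = g(2.704850) = 2.690834
s_3 = g(2.690834) = 2.691005

2.691005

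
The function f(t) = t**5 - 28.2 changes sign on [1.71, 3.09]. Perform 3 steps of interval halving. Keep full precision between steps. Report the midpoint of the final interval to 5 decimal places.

f(1.710000) = -13.578883, f(3.090000) = 253.503600 (opposite signs)
step 1: m = 2.400000, f(m) = 51.426240 > 0 → root in [1.710000, 2.400000]
step 2: m = 2.055000, f(m) = 8.448747 > 0 → root in [1.710000, 2.055000]
step 3: m = 1.882500, f(m) = -4.558506 < 0 → root in [1.882500, 2.055000]
Midpoint of [1.882500, 2.055000] = 1.968750

1.96875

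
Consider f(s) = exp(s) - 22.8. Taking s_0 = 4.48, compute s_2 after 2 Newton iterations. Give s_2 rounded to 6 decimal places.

3.280862

Newton update: s ← s − f(s)/f'(s).
f'(s) = exp(s)
s_0 = 4.480000: f = 65.434673, f' = 88.234673 → s_1 = 4.480000 - (65.434673)/(88.234673) = 3.738402
s_1 = 3.738402: f = 19.230764, f' = 42.030764 → s_2 = 3.738402 - (19.230764)/(42.030764) = 3.280862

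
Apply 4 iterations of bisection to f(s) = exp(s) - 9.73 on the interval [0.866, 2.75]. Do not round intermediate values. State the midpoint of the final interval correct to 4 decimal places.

f(0.866000) = -7.352618, f(2.750000) = 5.912632 (opposite signs)
step 1: m = 1.808000, f(m) = -3.631761 < 0 → root in [1.808000, 2.750000]
step 2: m = 2.279000, f(m) = 0.036909 > 0 → root in [1.808000, 2.279000]
step 3: m = 2.043500, f(m) = -2.012427 < 0 → root in [2.043500, 2.279000]
step 4: m = 2.161250, f(m) = -1.048017 < 0 → root in [2.161250, 2.279000]
Midpoint of [2.161250, 2.279000] = 2.220125

2.2201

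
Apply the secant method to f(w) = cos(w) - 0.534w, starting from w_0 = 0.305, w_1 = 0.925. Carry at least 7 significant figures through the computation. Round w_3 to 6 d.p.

1.004281

Secant update: w_(k+1) = w_k − f(w_k)·(w_k − w_(k-1))/(f(w_k) − f(w_(k-1))).
f(w_0) = 0.790977, f(w_1) = 0.107885
w_2 = 0.925000 - (0.107885)·(0.925000 - 0.305000)/(0.107885 - (0.790977)) = 1.022920; f(w_2) = -0.025364
w_3 = 1.022920 - (-0.025364)·(1.022920 - 0.925000)/(-0.025364 - (0.107885)) = 1.004281; f(w_3) = 0.000409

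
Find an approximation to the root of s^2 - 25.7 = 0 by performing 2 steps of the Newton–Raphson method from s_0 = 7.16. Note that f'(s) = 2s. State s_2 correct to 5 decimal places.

s_0 = 7.160000: f = 25.565600, f' = 14.320000 → s_1 = 7.160000 - (25.565600)/(14.320000) = 5.374693
s_1 = 5.374693: f = 3.187322, f' = 10.749385 → s_2 = 5.374693 - (3.187322)/(10.749385) = 5.078181

5.07818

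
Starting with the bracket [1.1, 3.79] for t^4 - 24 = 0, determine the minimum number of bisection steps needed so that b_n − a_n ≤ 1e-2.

Initial width b − a = 3.79 − 1.1 = 2.690000.
After n steps the width is (b−a)/2^n; need (b−a)/2^n ≤ 1e-2.
So n ≥ log₂(2.690000/1e-2) = log₂(269.0000) ≈ 8.0715.
Hence n = 9.

9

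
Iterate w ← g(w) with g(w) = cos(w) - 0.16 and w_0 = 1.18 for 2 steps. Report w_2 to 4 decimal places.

w_1 = g(1.180000) = 0.220925
w_2 = g(0.220925) = 0.815695

0.8157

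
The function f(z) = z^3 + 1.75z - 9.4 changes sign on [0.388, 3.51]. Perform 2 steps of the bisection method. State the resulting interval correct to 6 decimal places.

[1.168500, 1.949000]

f(0.388000) = -8.662589, f(3.510000) = 39.986051 (opposite signs)
step 1: m = 1.949000, f(m) = 1.414223 > 0 → root in [0.388000, 1.949000]
step 2: m = 1.168500, f(m) = -5.759664 < 0 → root in [1.168500, 1.949000]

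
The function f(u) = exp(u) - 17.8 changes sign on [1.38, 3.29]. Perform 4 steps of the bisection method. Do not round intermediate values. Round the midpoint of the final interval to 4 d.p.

2.8722

f(1.380000) = -13.825098, f(3.290000) = 9.042864 (opposite signs)
step 1: m = 2.335000, f(m) = -7.470540 < 0 → root in [2.335000, 3.290000]
step 2: m = 2.812500, f(m) = -1.148505 < 0 → root in [2.812500, 3.290000]
step 3: m = 3.051250, f(m) = 3.341755 > 0 → root in [2.812500, 3.051250]
step 4: m = 2.931875, f(m) = 0.962778 > 0 → root in [2.812500, 2.931875]
Midpoint of [2.812500, 2.931875] = 2.872187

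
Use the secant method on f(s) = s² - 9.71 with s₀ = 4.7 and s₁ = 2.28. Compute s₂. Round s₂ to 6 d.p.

2.926361

f(s_0) = 12.380000, f(s_1) = -4.511600
s_2 = 2.280000 - (-4.511600)·(2.280000 - 4.700000)/(-4.511600 - (12.380000)) = 2.926361; f(s_2) = -1.146411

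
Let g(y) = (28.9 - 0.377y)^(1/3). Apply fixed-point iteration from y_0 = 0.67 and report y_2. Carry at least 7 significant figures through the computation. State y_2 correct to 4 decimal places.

3.0274

y_1 = g(0.670000) = 3.059815
y_2 = g(3.059815) = 3.027395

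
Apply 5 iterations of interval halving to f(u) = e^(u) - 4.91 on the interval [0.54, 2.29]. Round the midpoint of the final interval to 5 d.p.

f(0.540000) = -3.193993, f(2.290000) = 4.964938 (opposite signs)
step 1: m = 1.415000, f(m) = -0.793514 < 0 → root in [1.415000, 2.290000]
step 2: m = 1.852500, f(m) = 1.465739 > 0 → root in [1.415000, 1.852500]
step 3: m = 1.633750, f(m) = 0.213050 > 0 → root in [1.415000, 1.633750]
step 4: m = 1.524375, f(m) = -0.317727 < 0 → root in [1.524375, 1.633750]
step 5: m = 1.579063, f(m) = -0.059594 < 0 → root in [1.579063, 1.633750]
Midpoint of [1.579063, 1.633750] = 1.606406

1.60641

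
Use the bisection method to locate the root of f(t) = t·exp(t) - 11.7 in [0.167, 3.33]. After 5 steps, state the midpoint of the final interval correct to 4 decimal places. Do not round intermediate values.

1.7979

f(0.167000) = -11.502647, f(3.330000) = 81.334678 (opposite signs)
step 1: m = 1.748500, f(m) = -1.653159 < 0 → root in [1.748500, 3.330000]
step 2: m = 2.539250, f(m) = 20.472716 > 0 → root in [1.748500, 2.539250]
step 3: m = 2.143875, f(m) = 6.592478 > 0 → root in [1.748500, 2.143875]
step 4: m = 1.946187, f(m) = 1.927091 > 0 → root in [1.748500, 1.946187]
step 5: m = 1.847344, f(m) = 0.017607 > 0 → root in [1.748500, 1.847344]
Midpoint of [1.748500, 1.847344] = 1.797922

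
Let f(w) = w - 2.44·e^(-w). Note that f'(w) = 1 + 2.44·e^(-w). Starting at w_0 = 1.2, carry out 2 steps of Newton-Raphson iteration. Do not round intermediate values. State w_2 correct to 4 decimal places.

0.9467

w_0 = 1.200000: f = 0.465086, f' = 1.734914 → w_1 = 1.200000 - (0.465086)/(1.734914) = 0.931926
w_1 = 0.931926: f = -0.028934, f' = 1.960859 → w_2 = 0.931926 - (-0.028934)/(1.960859) = 0.946681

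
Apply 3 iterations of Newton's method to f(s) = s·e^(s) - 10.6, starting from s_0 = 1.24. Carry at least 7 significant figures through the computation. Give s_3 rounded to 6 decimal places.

f'(s) = (s + 1)·e^(s)
s_0 = 1.240000: f = -6.315039, f' = 7.740574 → s_1 = 1.240000 - (-6.315039)/(7.740574) = 2.055836
s_1 = 2.055836: f = 5.463002, f' = 23.876370 → s_2 = 2.055836 - (5.463002)/(23.876370) = 1.827032
s_2 = 1.827032: f = 0.755762, f' = 17.571176 → s_3 = 1.827032 - (0.755762)/(17.571176) = 1.784021

1.784021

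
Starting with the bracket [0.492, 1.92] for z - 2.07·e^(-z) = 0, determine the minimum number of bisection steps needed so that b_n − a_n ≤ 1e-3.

11

Initial width b − a = 1.92 − 0.492 = 1.428000.
After n steps the width is (b−a)/2^n; need (b−a)/2^n ≤ 1e-3.
So n ≥ log₂(1.428000/1e-3) = log₂(1428.0000) ≈ 10.4798.
Hence n = 11.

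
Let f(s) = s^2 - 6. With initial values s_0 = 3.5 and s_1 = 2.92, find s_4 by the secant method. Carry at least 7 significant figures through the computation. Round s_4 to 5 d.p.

2.44959

f(s_0) = 6.250000, f(s_1) = 2.526400
s_2 = 2.920000 - (2.526400)·(2.920000 - 3.500000)/(2.526400 - (6.250000)) = 2.526480; f(s_2) = 0.383100
s_3 = 2.526480 - (0.383100)·(2.526480 - 2.920000)/(0.383100 - (2.526400)) = 2.456141; f(s_3) = 0.032627
s_4 = 2.456141 - (0.032627)·(2.456141 - 2.526480)/(0.032627 - (0.383100)) = 2.449593; f(s_4) = 0.000503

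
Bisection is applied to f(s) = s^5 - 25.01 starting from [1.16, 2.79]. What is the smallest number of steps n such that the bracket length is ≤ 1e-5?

Initial width b − a = 2.79 − 1.16 = 1.630000.
After n steps the width is (b−a)/2^n; need (b−a)/2^n ≤ 1e-5.
So n ≥ log₂(1.630000/1e-5) = log₂(163000.0000) ≈ 17.3145.
Hence n = 18.

18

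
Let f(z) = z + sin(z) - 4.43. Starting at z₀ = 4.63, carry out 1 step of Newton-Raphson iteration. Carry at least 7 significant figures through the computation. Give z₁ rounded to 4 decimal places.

5.4980

f'(z) = 1 + cos(z)
z_0 = 4.630000: f = -0.796608, f' = 0.917704 → z_1 = 4.630000 - (-0.796608)/(0.917704) = 5.498044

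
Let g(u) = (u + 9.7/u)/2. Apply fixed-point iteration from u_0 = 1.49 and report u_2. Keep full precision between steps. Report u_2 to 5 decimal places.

3.21251

u_1 = g(1.490000) = 4.000034
u_2 = g(4.000034) = 3.212507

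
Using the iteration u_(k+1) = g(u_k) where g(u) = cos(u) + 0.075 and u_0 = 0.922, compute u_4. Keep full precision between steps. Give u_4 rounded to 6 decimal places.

0.818383

u_1 = g(0.922000) = 0.679228
u_2 = g(0.679228) = 0.853058
u_3 = g(0.853058) = 0.732683
u_4 = g(0.732683) = 0.818383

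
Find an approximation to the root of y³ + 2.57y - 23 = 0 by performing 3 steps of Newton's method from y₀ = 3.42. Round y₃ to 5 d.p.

2.54393

f'(y) = 3y² + 2.57
y_0 = 3.420000: f = 25.791088, f' = 37.659200 → y_1 = 3.420000 - (25.791088)/(37.659200) = 2.735145
y_1 = 2.735145: f = 4.490994, f' = 25.013056 → y_2 = 2.735145 - (4.490994)/(25.013056) = 2.555599
y_2 = 2.555599: f = 0.258729, f' = 22.163260 → y_3 = 2.555599 - (0.258729)/(22.163260) = 2.543925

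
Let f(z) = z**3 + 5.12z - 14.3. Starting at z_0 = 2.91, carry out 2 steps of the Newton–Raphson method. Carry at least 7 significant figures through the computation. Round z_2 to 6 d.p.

f'(z) = 3z**2 + 5.12
z_0 = 2.910000: f = 25.241371, f' = 30.524300 → z_1 = 2.910000 - (25.241371)/(30.524300) = 2.083073
z_1 = 2.083073: f = 5.404188, f' = 18.137578 → z_2 = 2.083073 - (5.404188)/(18.137578) = 1.785118

1.785118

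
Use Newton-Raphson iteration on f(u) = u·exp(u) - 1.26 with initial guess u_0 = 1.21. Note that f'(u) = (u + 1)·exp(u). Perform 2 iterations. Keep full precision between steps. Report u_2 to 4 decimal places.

0.6773

u_0 = 1.210000: f = 2.797716, f' = 7.411201 → u_1 = 1.210000 - (2.797716)/(7.411201) = 0.832502
u_1 = 0.832502: f = 0.653974, f' = 4.213037 → u_2 = 0.832502 - (0.653974)/(4.213037) = 0.677275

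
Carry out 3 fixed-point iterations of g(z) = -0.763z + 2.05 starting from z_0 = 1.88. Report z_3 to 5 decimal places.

0.84421

z_1 = g(1.880000) = 0.615560
z_2 = g(0.615560) = 1.580328
z_3 = g(1.580328) = 0.844210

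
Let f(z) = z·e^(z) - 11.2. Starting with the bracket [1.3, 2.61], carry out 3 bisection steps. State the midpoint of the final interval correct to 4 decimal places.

1.8731

f(1.300000) = -6.429914, f(2.610000) = 24.293523 (opposite signs)
step 1: m = 1.955000, f(m) = 2.609962 > 0 → root in [1.300000, 1.955000]
step 2: m = 1.627500, f(m) = -2.914184 < 0 → root in [1.627500, 1.955000]
step 3: m = 1.791250, f(m) = -0.457974 < 0 → root in [1.791250, 1.955000]
Midpoint of [1.791250, 1.955000] = 1.873125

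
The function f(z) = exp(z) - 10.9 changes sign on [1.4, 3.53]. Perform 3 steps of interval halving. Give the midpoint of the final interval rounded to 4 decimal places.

2.3319

f(1.400000) = -6.844800, f(3.530000) = 23.223968 (opposite signs)
step 1: m = 2.465000, f(m) = 0.863482 > 0 → root in [1.400000, 2.465000]
step 2: m = 1.932500, f(m) = -3.993244 < 0 → root in [1.932500, 2.465000]
step 3: m = 2.198750, f(m) = -1.886261 < 0 → root in [2.198750, 2.465000]
Midpoint of [2.198750, 2.465000] = 2.331875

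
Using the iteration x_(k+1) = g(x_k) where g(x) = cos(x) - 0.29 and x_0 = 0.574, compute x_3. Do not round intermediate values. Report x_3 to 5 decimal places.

0.55584

x_1 = g(0.574000) = 0.549736
x_2 = g(0.549736) = 0.562663
x_3 = g(0.562663) = 0.555838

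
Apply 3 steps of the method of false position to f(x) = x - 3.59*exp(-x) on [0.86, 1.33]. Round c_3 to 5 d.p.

f(0.860000) = -0.659152, f(1.330000) = 0.380527
step 1: c = 1.157978, f(c) = 0.030285 > 0 → new bracket [0.860000, 1.157978]
step 2: c = 1.144889, f(c) = 0.002338 > 0 → new bracket [0.860000, 1.144889]
step 3: c = 1.143882, f(c) = 0.000180 > 0 → new bracket [0.860000, 1.143882]

1.14388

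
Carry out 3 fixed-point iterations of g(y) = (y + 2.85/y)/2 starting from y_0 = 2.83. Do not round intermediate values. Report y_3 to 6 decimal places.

y_1 = g(2.830000) = 1.918534
y_2 = g(1.918534) = 1.702022
y_3 = g(1.702022) = 1.688250

1.688250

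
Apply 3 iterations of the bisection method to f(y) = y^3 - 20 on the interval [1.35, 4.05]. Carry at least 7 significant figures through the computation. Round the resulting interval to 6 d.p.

[2.700000, 3.037500]

f(1.350000) = -17.539625, f(4.050000) = 46.430125 (opposite signs)
step 1: m = 2.700000, f(m) = -0.317000 < 0 → root in [2.700000, 4.050000]
step 2: m = 3.375000, f(m) = 18.443359 > 0 → root in [2.700000, 3.375000]
step 3: m = 3.037500, f(m) = 8.025209 > 0 → root in [2.700000, 3.037500]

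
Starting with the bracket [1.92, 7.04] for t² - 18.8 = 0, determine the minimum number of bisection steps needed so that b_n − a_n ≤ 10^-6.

Initial width b − a = 7.04 − 1.92 = 5.120000.
After n steps the width is (b−a)/2^n; need (b−a)/2^n ≤ 10^-6.
So n ≥ log₂(5.120000/10^-6) = log₂(5120000.0000) ≈ 22.2877.
Hence n = 23.

23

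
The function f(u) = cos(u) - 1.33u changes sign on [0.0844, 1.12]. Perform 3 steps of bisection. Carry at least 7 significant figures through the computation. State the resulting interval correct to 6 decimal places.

f(0.084400) = 0.884188, f(1.120000) = -1.053918 (opposite signs)
step 1: m = 0.602200, f(m) = 0.023165 > 0 → root in [0.602200, 1.120000]
step 2: m = 0.861100, f(m) = -0.493660 < 0 → root in [0.602200, 0.861100]
step 3: m = 0.731650, f(m) = -0.229021 < 0 → root in [0.602200, 0.731650]

[0.602200, 0.731650]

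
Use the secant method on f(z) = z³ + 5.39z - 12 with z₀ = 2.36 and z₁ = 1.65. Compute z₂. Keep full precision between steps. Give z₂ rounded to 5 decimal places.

1.57116

Secant update: z_(k+1) = z_k − f(z_k)·(z_k − z_(k-1))/(f(z_k) − f(z_(k-1))).
f(z_0) = 13.864656, f(z_1) = 1.385625
z_2 = 1.650000 - (1.385625)·(1.650000 - 2.360000)/(1.385625 - (13.864656)) = 1.571164; f(z_2) = 0.347084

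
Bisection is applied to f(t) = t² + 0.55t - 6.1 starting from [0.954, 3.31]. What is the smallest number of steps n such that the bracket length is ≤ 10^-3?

Initial width b − a = 3.31 − 0.954 = 2.356000.
After n steps the width is (b−a)/2^n; need (b−a)/2^n ≤ 10^-3.
So n ≥ log₂(2.356000/10^-3) = log₂(2356.0000) ≈ 11.2021.
Hence n = 12.

12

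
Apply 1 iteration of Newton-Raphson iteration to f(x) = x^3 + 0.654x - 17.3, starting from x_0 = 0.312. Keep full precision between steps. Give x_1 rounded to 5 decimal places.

f'(x) = 3x^2 + 0.654
x_0 = 0.312000: f = -17.065581, f' = 0.946032 → x_1 = 0.312000 - (-17.065581)/(0.946032) = 18.351116

18.35112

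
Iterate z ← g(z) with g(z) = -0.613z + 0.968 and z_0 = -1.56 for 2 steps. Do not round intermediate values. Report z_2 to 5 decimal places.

z_1 = g(-1.560000) = 1.924280
z_2 = g(1.924280) = -0.211584

-0.21158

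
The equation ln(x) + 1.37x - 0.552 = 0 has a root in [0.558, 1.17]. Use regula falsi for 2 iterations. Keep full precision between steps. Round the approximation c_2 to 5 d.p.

False-position update: c = (a·f(b) − b·f(a))/(f(b) − f(a)); replace the endpoint whose sign matches f(c).
f(0.558000) = -0.370936, f(1.170000) = 1.207904
step 1: c = 0.701785, f(c) = 0.055316 > 0 → new bracket [0.558000, 0.701785]
step 2: c = 0.683125, f(c) = 0.002804 > 0 → new bracket [0.558000, 0.683125]

0.68313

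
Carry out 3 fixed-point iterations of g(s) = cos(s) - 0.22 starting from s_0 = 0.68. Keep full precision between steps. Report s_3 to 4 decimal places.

0.5889

s_1 = g(0.680000) = 0.557573
s_2 = g(0.557573) = 0.628542
s_3 = g(0.628542) = 0.588886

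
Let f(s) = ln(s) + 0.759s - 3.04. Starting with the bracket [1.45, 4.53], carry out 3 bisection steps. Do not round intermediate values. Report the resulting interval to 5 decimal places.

[2.60500, 2.99000]

f(1.450000) = -1.567886, f(4.530000) = 1.908992 (opposite signs)
step 1: m = 2.990000, f(m) = 0.324683 > 0 → root in [1.450000, 2.990000]
step 2: m = 2.220000, f(m) = -0.557513 < 0 → root in [2.220000, 2.990000]
step 3: m = 2.605000, f(m) = -0.105372 < 0 → root in [2.605000, 2.990000]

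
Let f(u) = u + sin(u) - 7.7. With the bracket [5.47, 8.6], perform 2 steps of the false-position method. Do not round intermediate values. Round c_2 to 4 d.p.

False-position update: c = (a·f(b) − b·f(a))/(f(b) − f(a)); replace the endpoint whose sign matches f(c).
f(5.470000) = -2.956480, f(8.600000) = 1.634397
step 1: c = 7.485689, f(c) = 0.718633 > 0 → new bracket [5.470000, 7.485689]
step 2: c = 7.091541, f(c) = 0.114693 > 0 → new bracket [5.470000, 7.091541]

7.0915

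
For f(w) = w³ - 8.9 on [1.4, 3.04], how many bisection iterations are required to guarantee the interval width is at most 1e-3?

Initial width b − a = 3.04 − 1.4 = 1.640000.
After n steps the width is (b−a)/2^n; need (b−a)/2^n ≤ 1e-3.
So n ≥ log₂(1.640000/1e-3) = log₂(1640.0000) ≈ 10.6795.
Hence n = 11.

11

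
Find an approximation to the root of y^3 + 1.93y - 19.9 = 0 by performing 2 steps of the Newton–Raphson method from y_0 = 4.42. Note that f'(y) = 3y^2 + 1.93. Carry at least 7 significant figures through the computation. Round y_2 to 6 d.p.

2.610407

y_0 = 4.420000: f = 74.981488, f' = 60.539200 → y_1 = 4.420000 - (74.981488)/(60.539200) = 3.181439
y_1 = 3.181439: f = 18.441286, f' = 32.294664 → y_2 = 3.181439 - (18.441286)/(32.294664) = 2.610407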